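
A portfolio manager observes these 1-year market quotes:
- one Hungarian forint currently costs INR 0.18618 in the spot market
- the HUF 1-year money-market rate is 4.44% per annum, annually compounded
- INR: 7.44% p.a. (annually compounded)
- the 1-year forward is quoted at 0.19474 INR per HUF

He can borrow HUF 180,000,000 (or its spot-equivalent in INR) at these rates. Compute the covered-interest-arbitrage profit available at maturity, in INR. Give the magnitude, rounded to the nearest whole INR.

T = 1 year.
Route A — deposit HUF, sell forward: 180,000,000 × 1.044400 × 0.19474 = INR 36,609,562.08.
Route B — convert at spot, deposit INR: 180,000,000 × 0.18618 × 1.074400 = INR 36,005,722.56.
The quoted forward overvalues HUF, so borrow INR, buy HUF at spot, deposit the HUF at 4.44%, and sell the proceeds forward at 0.19474.
Arbitrage profit = |36,609,562.08 − 36,005,722.56| = INR 603,840.

INR 603,840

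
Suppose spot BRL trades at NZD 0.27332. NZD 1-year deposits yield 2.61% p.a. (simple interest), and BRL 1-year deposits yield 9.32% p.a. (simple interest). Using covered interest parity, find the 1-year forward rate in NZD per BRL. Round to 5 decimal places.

0.25654

T = 1 year.
NZD growth factor: 1 + 0.0261×1 = 1.026100.
BRL accumulates by 1 + 0.0932×1 = 1.093200.
So F = 0.27332 × 1.026100 / 1.093200 = 0.2565438 (NZD/BRL).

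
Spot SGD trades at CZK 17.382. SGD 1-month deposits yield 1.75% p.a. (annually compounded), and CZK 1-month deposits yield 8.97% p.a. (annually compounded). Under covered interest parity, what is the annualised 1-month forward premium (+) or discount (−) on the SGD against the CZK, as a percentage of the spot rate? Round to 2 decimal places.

T = 1/12 years.
CIP forward (CZK per SGD) = 17.382 × 1.0071842/1.0014468 = 17.481583.
Annualised premium = (F − S)/S × (1/T) = (17.481583 − 17.382)/17.382 ÷ (1/12) = 6.87%.

+6.87%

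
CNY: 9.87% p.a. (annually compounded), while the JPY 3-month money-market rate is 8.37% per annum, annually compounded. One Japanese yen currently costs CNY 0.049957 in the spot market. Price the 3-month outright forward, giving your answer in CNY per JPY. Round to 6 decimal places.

0.050129

T = 3/12 years.
CNY accumulates by (1 + 0.0987)^(3/12) = 1.023811.
JPY growth factor: (1 + 0.0837)^(3/12) = 1.0202985.
So F = 0.049957 × 1.023811 / 1.0202985 = 0.05012898 (CNY/JPY).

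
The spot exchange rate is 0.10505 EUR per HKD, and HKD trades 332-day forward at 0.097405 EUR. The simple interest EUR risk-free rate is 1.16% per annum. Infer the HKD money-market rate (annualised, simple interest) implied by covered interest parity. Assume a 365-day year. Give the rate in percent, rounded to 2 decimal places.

T = 332/365 years.
CIP gives F = S · g_EUR/g_HKD, so g_EUR/g_HKD = 0.097405/0.10505 = 0.9272251.
The EUR side grows by 1 + 0.0116×332/365 = 1.0105512.
Hence g_HKD = 1.0898661.
(1.0898661 − 1)/T = 0.098799, i.e. 9.88%.

9.88%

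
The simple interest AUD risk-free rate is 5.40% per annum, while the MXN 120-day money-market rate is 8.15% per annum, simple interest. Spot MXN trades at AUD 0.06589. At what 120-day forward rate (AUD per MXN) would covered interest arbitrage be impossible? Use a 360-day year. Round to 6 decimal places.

T = 120/360 years.
AUD accumulates by 1 + 0.0540×120/360 = 1.018000.
Growth of 1 MXN over T: 1 + 0.0815×120/360 = 1.0271667.
So F = 0.06589 × 1.018000 / 1.0271667 = 0.06530198 (AUD/MXN).

0.065302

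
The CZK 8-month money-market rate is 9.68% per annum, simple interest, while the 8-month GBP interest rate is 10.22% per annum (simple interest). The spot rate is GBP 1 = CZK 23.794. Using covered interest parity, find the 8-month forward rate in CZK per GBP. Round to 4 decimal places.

T = 8/12 years.
Growth of 1 CZK over T: 1 + 0.0968×8/12 = 1.06453333.
GBP growth factor: 1 + 0.1022×8/12 = 1.06813333.
CIP: F = S · (grow CZK)/(grow GBP) = 23.794 × 1.06453333/1.06813333 = 23.713806 CZK per GBP.

23.7138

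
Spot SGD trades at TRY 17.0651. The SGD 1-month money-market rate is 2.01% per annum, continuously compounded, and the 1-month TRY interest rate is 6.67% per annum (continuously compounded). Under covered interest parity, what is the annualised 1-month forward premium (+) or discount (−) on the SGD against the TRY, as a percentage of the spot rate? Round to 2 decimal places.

T = 1/12 years.
CIP forward (TRY per SGD) = 17.0651 × 1.0055738/1.0016764 = 17.1314982.
Annualised premium = (F − S)/S × (1/T) = (17.1314982 − 17.0651)/17.0651 ÷ (1/12) = 4.67%.

+4.67%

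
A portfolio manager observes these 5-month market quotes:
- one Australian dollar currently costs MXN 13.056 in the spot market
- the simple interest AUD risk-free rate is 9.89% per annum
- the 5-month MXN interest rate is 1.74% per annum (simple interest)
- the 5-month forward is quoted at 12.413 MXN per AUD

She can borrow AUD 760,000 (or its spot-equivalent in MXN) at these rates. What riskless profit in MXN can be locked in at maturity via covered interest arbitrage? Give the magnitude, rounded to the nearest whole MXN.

MXN 171,864

T = 5/12 years.
Route A — deposit AUD, sell forward: 760,000 × 1.041208333 × 12.413 = MXN 9,822,634.47.
Route B — convert at spot, deposit MXN: 760,000 × 13.056 × 1.007250 = MXN 9,994,498.56.
The quoted forward undervalues AUD, so borrow AUD, convert to MXN at spot, deposit the MXN at 1.74%, and buy AUD forward at 12.413 to cover the loan.
Arbitrage profit = |9,822,634.47 − 9,994,498.56| = MXN 171,864.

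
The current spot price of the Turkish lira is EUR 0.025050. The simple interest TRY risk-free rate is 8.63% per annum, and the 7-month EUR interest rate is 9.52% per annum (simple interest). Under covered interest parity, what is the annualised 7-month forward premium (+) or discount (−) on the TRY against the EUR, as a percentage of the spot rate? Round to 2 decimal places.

T = 7/12 years.
No-arbitrage forward: 0.02505 × 1.0555333 / 1.0503417 = 0.025173816 EUR/TRY.
(F − S)/S ÷ T = (0.025173816 − 0.02505)/0.02505/(7/12) = 0.008473 → 0.85%.

+0.85%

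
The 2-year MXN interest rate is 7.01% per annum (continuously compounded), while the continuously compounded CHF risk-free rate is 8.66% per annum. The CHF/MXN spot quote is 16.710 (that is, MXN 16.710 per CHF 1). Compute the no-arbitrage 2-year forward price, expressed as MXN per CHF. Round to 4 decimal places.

16.1676

T = 2 years.
MXN accumulates by e^(0.0701×2) = 1.15050388.
CHF growth factor: e^(0.0866×2) = 1.1891039.
CIP: F = S · (grow MXN)/(grow CHF) = 16.71 × 1.15050388/1.1891039 = 16.167569 MXN per CHF.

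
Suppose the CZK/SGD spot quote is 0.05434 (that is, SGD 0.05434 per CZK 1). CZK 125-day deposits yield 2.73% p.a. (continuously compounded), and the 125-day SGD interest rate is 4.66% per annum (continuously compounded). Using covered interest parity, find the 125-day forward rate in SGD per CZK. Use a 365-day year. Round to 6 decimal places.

T = 125/365 years.
SGD accumulates by e^(0.0466×125/365) = 1.0160869.
CZK accumulates by e^(0.0273×125/365) = 1.0093932.
CIP: F = S · (grow SGD)/(grow CZK) = 0.05434 × 1.0160869/1.0093932 = 0.05470035 SGD per CZK.

0.054700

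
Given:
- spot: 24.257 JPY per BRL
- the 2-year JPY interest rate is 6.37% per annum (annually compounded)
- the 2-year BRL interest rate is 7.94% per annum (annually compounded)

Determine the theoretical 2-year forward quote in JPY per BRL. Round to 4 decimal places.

T = 2 years.
Growth of 1 JPY over T: (1 + 0.0637)^2 = 1.13145769.
Growth of 1 BRL over T: (1 + 0.0794)^2 = 1.16510436.
CIP: F = S · (grow JPY)/(grow BRL) = 24.257 × 1.13145769/1.16510436 = 23.556490 JPY per BRL.

23.5565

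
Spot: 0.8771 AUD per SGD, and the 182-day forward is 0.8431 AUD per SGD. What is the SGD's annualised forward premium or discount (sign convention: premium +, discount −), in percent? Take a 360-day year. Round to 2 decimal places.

-7.67%

T = 182/360 years.
(F − S)/S = (0.8431 − 0.8771)/0.8771 = -0.0387641.
Per annum: -0.0387641 / (182/360) = -0.076676 = -7.67%.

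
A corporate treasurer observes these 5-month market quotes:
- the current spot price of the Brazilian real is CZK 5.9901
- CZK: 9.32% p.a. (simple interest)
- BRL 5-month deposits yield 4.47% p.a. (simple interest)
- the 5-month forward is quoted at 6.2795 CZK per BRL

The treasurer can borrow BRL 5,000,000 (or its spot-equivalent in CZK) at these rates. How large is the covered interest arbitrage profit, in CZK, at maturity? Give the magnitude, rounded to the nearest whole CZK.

CZK 868,701

T = 5/12 years.
Route A — deposit BRL, sell forward: 5,000,000 × 1.018625 × 6.2795 = CZK 31,982,278.44.
Route B — convert at spot, deposit CZK: 5,000,000 × 5.9901 × 1.0388333333 = CZK 31,113,577.75.
The quoted forward overvalues BRL, so borrow CZK, buy BRL at spot, deposit the BRL at 4.47%, and sell the proceeds forward at 6.2795.
Arbitrage profit = |31,982,278.44 − 31,113,577.75| = CZK 868,701.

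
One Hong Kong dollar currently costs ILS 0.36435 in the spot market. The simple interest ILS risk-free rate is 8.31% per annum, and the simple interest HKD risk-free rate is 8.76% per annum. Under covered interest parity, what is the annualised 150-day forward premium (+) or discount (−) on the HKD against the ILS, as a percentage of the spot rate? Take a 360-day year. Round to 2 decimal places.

-0.43%

T = 150/360 years.
F = S · g_ILS/g_HKD = 0.36435 × 1.034625/1.036500 = 0.36369090.
Annualised premium = (F − S)/S × (1/T) = (0.36369090 − 0.36435)/0.36435 ÷ (150/360) = -0.43%.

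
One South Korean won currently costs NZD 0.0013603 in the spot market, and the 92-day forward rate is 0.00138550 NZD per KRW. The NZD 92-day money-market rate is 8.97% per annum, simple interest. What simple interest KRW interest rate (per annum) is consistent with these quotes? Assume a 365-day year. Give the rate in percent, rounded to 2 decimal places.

1.59%

T = 92/365 years.
CIP gives F = S · g_NZD/g_KRW, so g_NZD/g_KRW = 0.0013855/0.0013603 = 1.0185253.
NZD growth factor: 1 + 0.0897×92/365 = 1.0226093.
Hence g_KRW = 1.0040097.
(1.0040097 − 1)/T = 0.015908, i.e. 1.59%.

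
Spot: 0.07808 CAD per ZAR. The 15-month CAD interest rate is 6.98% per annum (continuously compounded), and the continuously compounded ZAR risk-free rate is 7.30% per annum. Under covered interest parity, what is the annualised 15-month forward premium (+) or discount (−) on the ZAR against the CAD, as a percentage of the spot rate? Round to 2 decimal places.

T = 15/12 years.
CIP forward (CAD per ZAR) = 0.07808 × 1.0911694/1.0955429 = 0.07776830.
(F − S)/S ÷ T = (0.07776830 − 0.07808)/0.07808/(15/12) = -0.003194 → -0.32%.

-0.32%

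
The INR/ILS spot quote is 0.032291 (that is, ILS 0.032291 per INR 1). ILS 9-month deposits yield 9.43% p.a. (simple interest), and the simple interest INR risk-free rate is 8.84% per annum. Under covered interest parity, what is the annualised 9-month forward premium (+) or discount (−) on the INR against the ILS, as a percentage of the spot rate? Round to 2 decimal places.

T = 9/12 years.
CIP forward (ILS per INR) = 0.032291 × 1.070725/1.066300 = 0.032425003.
Annualised premium = (F − S)/S × (1/T) = (0.032425003 − 0.032291)/0.032291 ÷ (9/12) = 0.55%.

+0.55%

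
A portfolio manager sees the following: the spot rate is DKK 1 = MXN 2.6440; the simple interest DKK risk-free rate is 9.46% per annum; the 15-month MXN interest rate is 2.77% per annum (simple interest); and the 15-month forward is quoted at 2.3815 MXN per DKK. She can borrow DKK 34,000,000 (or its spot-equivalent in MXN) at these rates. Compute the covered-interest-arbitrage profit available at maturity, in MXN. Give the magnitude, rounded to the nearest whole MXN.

MXN 2,462,828

T = 15/12 years.
Keep in DKK, deliver into the forward: 34,000,000·1.118250·2.3815 = MXN 90,545,820.75.
Swap to MXN now, deposit: 34,000,000·2.6440·1.034625 = MXN 93,008,649.00.
The quoted forward undervalues DKK, so borrow DKK, convert to MXN at spot, deposit the MXN at 2.77%, and buy DKK forward at 2.3815 to cover the loan.
Arbitrage profit = |90,545,820.75 − 93,008,649.00| = MXN 2,462,828.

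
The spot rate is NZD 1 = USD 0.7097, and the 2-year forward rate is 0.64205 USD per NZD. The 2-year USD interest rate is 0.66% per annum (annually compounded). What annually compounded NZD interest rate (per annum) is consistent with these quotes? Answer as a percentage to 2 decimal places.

T = 2 years.
CIP gives F = S · g_USD/g_NZD, so g_USD/g_NZD = 0.64205/0.7097 = 0.9046780.
USD growth factor: (1 + 0.0066)^2 = 1.0132436.
Hence g_NZD = 1.1200047.
Annualise: 1.1200047^(1/2) − 1 = 0.058303 = 5.83%.

5.83%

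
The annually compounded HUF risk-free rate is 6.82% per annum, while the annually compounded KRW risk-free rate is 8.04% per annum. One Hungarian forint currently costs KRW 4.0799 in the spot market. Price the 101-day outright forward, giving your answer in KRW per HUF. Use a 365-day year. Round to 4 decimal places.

T = 101/365 years.
KRW growth factor: (1 + 0.0804)^(101/365) = 1.0216291.
HUF accumulates by (1 + 0.0682)^(101/365) = 1.0184238.
CIP: F = S · (grow KRW)/(grow HUF) = 4.0799 × 1.0216291/1.0184238 = 4.092741 KRW per HUF.

4.0927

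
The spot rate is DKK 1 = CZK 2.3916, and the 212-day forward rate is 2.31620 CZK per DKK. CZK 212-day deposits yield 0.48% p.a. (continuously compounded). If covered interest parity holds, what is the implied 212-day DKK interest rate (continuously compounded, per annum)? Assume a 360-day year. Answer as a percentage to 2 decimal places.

T = 212/360 years.
CIP gives F = S · g_CZK/g_DKK, so g_CZK/g_DKK = 2.3162/2.3916 = 0.9684730.
The CZK side grows by e^(0.0048×212/360) = 1.0028307.
That pins the DKK growth at 1.0354762.
Take logs: ln 1.0354762 / (212/360) = 0.059199, so 5.92%.

5.92%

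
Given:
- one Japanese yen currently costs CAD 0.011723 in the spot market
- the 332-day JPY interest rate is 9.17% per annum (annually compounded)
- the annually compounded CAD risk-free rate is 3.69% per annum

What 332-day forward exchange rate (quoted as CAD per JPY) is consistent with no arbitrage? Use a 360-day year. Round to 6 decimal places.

0.011179

T = 332/360 years.
Growth of 1 CAD over T: (1 + 0.0369)^(332/360) = 1.0339818.
JPY growth factor: (1 + 0.0917)^(332/360) = 1.0842757.
CIP: F = S · (grow CAD)/(grow JPY) = 0.011723 × 1.0339818/1.0842757 = 0.01117923 CAD per JPY.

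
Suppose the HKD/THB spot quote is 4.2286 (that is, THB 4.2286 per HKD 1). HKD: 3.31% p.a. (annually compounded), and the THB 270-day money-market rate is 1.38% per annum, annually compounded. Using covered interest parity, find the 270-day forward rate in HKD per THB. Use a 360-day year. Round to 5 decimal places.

0.23985

T = 270/360 years.
THB accumulates by (1 + 0.0138)^(270/360) = 1.0103322.
HKD growth factor: (1 + 0.0331)^(270/360) = 1.0247237.
CIP: F = S · (grow THB)/(grow HKD) = 4.2286 × 1.0103322/1.0247237 = 4.169212 THB per HKD.
Invert for HKD per THB: 1 / 4.169212 = 0.23985.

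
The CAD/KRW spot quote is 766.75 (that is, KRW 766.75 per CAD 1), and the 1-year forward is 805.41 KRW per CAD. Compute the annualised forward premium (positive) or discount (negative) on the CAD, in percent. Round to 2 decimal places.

T = 1 year.
(F − S)/S = (805.41 − 766.75)/766.75 = 0.0504206.
×(1/T) gives 5.04% p.a.

+5.04%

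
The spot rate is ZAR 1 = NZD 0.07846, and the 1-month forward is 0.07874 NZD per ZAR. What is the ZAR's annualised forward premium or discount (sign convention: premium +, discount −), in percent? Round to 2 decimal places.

+4.28%

T = 1/12 years.
(F − S)/S = (0.07874 − 0.07846)/0.07846 = 0.0035687.
×(1/T) gives 4.28% p.a.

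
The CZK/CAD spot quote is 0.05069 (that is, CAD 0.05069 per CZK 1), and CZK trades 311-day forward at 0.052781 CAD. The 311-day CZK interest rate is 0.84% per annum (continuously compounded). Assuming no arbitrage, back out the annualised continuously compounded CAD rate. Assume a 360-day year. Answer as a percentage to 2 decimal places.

T = 311/360 years.
CIP gives F = S · g_CAD/g_CZK, so g_CAD/g_CZK = 0.052781/0.05069 = 1.0412507.
CZK growth factor: e^(0.0084×311/360) = 1.0072831.
So the CAD growth factor = 1.0488342.
Take logs: ln 1.0488342 / (311/360) = 0.055191, so 5.52%.

5.52%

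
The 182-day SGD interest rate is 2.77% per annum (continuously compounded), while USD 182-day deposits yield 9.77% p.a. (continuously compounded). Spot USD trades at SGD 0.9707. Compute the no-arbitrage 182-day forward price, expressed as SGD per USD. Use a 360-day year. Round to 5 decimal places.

T = 182/360 years.
SGD growth factor: e^(0.0277×182/360) = 1.0141024.
USD growth factor: e^(0.0977×182/360) = 1.0506329.
CIP: F = S · (grow SGD)/(grow USD) = 0.9707 × 1.0141024/1.0506329 = 0.9369488 SGD per USD.

0.93695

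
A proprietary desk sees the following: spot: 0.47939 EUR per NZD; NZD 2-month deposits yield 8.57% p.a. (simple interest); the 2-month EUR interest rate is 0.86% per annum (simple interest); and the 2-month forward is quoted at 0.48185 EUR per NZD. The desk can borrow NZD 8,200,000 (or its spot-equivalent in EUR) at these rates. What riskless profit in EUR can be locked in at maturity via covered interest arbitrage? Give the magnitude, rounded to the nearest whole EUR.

EUR 70,973

T = 2/12 years.
Route A — deposit NZD, sell forward: 8,200,000 × 1.014283333 × 0.48185 = EUR 4,007,605.88.
Route B — convert at spot, deposit EUR: 8,200,000 × 0.47939 × 1.001433333 = EUR 3,936,632.43.
The quoted forward overvalues NZD, so borrow EUR, buy NZD at spot, deposit the NZD at 8.57%, and sell the proceeds forward at 0.48185.
The gap between the two covered legs is EUR 70,973.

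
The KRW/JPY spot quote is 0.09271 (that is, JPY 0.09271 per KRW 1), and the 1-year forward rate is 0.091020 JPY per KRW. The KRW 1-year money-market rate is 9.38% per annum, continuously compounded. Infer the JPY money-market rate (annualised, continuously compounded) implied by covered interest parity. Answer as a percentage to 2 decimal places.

T = 1 year.
CIP gives F = S · g_JPY/g_KRW, so g_JPY/g_KRW = 0.09102/0.09271 = 0.9817711.
The KRW side grows by e^(0.0938×1) = 1.0983401.
Hence g_JPY = 1.0783186.
r = ln(1.0783186)/1 = 0.075403 → 7.54%.

7.54%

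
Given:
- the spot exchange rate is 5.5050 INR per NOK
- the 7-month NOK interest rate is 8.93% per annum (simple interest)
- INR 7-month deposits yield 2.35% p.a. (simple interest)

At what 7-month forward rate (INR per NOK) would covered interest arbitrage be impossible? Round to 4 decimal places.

5.3042

T = 7/12 years.
INR growth factor: 1 + 0.0235×7/12 = 1.0137083.
NOK accumulates by 1 + 0.0893×7/12 = 1.0520917.
CIP: F = S · (grow INR)/(grow NOK) = 5.505 × 1.0137083/1.0520917 = 5.304161 INR per NOK.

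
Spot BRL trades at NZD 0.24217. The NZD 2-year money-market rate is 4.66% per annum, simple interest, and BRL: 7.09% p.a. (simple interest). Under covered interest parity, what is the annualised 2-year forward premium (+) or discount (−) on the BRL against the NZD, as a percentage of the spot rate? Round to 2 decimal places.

T = 2 years.
No-arbitrage forward: 0.24217 × 1.093200 / 1.141800 = 0.23186219 NZD/BRL.
(F − S)/S ÷ T = (0.23186219 − 0.24217)/0.24217/2 = -0.021282 → -2.13%.

-2.13%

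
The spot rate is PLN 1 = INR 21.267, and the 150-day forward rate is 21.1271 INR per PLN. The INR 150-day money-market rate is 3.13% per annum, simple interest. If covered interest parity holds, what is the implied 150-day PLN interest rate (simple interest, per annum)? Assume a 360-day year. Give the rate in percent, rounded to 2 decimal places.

T = 150/360 years.
CIP gives F = S · g_INR/g_PLN, so g_INR/g_PLN = 21.1271/21.267 = 0.9934217.
INR growth factor: 1 + 0.0313×150/360 = 1.0130417.
Hence g_PLN = 1.0197499.
(1.0197499 − 1)/T = 0.047400, i.e. 4.74%.

4.74%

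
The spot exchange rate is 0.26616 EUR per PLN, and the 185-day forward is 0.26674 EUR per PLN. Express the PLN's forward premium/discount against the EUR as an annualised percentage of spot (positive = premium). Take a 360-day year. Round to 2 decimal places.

T = 185/360 years.
(F − S)/S = (0.26674 − 0.26616)/0.26616 = 0.0021791.
Per annum: 0.0021791 / (185/360) = 0.004240 = 0.42%.

+0.42%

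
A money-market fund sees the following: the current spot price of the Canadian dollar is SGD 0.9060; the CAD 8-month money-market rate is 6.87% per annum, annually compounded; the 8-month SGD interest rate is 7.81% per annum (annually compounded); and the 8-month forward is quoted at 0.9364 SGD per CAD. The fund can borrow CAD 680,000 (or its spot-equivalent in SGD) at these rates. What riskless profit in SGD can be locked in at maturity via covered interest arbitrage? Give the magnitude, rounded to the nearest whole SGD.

SGD 17,838

T = 8/12 years.
Invest the CAD and cover forward: 680,000 × 1.04529099 × 0.9364 = SGD 665,591.13.
Convert at spot and invest in SGD: 680,000 × 0.9060 × 1.05141144 = SGD 647,753.56.
The quoted forward overvalues CAD, so borrow SGD, buy CAD at spot, deposit the CAD at 6.87%, and sell the proceeds forward at 0.9364.
Profit = 665,591.13 − 647,753.56 = SGD 17,838.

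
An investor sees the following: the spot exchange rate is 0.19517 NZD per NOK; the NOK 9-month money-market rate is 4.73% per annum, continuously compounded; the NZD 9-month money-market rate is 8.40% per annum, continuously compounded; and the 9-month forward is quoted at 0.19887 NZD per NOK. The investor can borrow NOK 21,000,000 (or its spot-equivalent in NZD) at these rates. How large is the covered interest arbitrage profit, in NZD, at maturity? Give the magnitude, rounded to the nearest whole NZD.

T = 9/12 years.
Keep in NOK, deliver into the forward: 21,000,000·1.036111745·0.19887 = NZD 4,327,082.40.
Swap to NZD now, deposit: 21,000,000·0.19517·1.065026839 = NZD 4,365,087.05.
The quoted forward undervalues NOK, so borrow NOK, convert to NZD at spot, deposit the NZD at 8.40%, and buy NOK forward at 0.19887 to cover the loan.
Profit = 4,365,087.05 − 4,327,082.40 = NZD 38,005.

NZD 38,005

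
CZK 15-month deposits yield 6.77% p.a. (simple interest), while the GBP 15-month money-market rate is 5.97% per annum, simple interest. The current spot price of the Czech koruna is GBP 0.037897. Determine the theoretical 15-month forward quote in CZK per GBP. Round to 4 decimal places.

T = 15/12 years.
GBP growth factor: 1 + 0.0597×15/12 = 1.074625.
CZK accumulates by 1 + 0.0677×15/12 = 1.084625.
Forward (GBP per CZK) = 0.037897 × 1.074625 / 1.084625 = 0.037547598.
Quoted the other way: 1/0.037547598 = 26.6329 CZK per GBP.

26.6329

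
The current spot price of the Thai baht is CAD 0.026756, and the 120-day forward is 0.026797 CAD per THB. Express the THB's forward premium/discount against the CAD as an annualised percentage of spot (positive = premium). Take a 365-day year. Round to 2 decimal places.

+0.47%

T = 120/365 years.
THB trades forward at +0.15324% vs spot over the period.
Per annum: 0.0015324 / (120/365) = 0.004661 = 0.47%.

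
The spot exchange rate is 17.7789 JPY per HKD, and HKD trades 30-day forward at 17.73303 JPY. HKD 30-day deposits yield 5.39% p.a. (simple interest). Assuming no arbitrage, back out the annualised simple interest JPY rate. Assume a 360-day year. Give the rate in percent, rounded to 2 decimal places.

2.28%

T = 30/360 years.
F/S = 17.73303/17.7789 = 0.9974200 = (growth of JPY) / (growth of HKD).
The HKD side grows by 1 + 0.0539×30/360 = 1.0044917.
That pins the JPY growth at 1.0019001.
r = (1.0019001 − 1)/(30/360) = 0.022801 → 2.28%.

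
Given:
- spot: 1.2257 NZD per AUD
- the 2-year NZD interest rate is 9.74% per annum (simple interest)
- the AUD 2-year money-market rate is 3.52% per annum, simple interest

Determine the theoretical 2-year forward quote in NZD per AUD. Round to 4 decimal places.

T = 2 years.
Growth of 1 NZD over T: 1 + 0.0974×2 = 1.194800.
AUD growth factor: 1 + 0.0352×2 = 1.070400.
So F = 1.2257 × 1.194800 / 1.070400 = 1.368149 (NZD/AUD).

1.3681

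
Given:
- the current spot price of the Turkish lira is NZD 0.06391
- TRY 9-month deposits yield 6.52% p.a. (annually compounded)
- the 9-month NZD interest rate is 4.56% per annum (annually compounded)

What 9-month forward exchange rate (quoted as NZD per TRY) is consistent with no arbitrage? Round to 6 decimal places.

0.063026

T = 9/12 years.
NZD accumulates by (1 + 0.0456)^(9/12) = 1.0340087.
TRY accumulates by (1 + 0.0652)^(9/12) = 1.0485119.
Forward (NZD per TRY) = 0.06391 × 1.0340087 / 1.0485119 = 0.06302599.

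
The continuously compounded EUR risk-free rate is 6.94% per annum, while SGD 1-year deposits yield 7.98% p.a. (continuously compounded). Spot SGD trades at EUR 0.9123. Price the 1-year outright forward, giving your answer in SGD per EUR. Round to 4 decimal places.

T = 1 year.
EUR growth factor: e^(0.0694×1) = 1.0718649.
SGD growth factor: e^(0.0798×1) = 1.0830704.
CIP: F = S · (grow EUR)/(grow SGD) = 0.9123 × 1.0718649/1.0830704 = 0.9028613 EUR per SGD.
Quoted the other way: 1/0.9028613 = 1.1076 SGD per EUR.

1.1076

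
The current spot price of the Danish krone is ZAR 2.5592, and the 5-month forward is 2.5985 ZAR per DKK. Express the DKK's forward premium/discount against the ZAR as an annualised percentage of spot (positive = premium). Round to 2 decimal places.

+3.69%

T = 5/12 years.
(F − S)/S = (2.5985 − 2.5592)/2.5592 = 0.0153564.
×(1/T) gives 3.69% p.a.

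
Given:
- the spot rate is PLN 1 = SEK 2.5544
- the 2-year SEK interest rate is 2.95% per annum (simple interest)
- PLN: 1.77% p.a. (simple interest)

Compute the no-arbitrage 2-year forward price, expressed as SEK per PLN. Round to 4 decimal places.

2.6126

T = 2 years.
Growth of 1 SEK over T: 1 + 0.0295×2 = 1.059000.
PLN accumulates by 1 + 0.0177×2 = 1.035400.
Forward (SEK per PLN) = 2.5544 × 1.059000 / 1.035400 = 2.612623.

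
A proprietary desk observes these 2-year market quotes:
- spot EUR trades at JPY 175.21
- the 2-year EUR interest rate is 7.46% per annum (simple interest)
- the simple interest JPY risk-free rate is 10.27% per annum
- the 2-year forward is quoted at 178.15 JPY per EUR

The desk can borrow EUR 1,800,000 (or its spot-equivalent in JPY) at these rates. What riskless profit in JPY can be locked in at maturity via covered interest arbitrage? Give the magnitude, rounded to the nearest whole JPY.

T = 2 years.
Route A — deposit EUR, sell forward: 1,800,000 × 1.149200 × 178.15 = JPY 368,513,964.00.
Route B — convert at spot, deposit JPY: 1,800,000 × 175.21 × 1.205400 = JPY 380,156,641.20.
The quoted forward undervalues EUR, so borrow EUR, convert to JPY at spot, deposit the JPY at 10.27%, and buy EUR forward at 178.15 to cover the loan.
The gap between the two covered legs is JPY 11,642,677.

JPY 11,642,677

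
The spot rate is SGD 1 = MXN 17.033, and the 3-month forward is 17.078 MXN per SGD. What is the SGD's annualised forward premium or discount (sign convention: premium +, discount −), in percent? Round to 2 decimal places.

+1.06%

T = 3/12 years.
Period premium: (17.078 − 17.033)/17.033 = 0.0026419.
Annualise by dividing by T: 0.0026419 / (3/12) = 0.010568 → 1.06%.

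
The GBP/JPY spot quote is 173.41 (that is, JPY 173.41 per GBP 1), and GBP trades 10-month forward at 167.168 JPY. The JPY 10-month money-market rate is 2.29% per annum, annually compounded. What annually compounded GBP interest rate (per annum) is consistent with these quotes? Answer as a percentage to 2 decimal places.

6.89%

T = 10/12 years.
F/S = 167.168/173.41 = 0.9640044 = (growth of JPY) / (growth of GBP).
JPY growth factor: (1 + 0.0229)^(10/12) = 1.0190472.
That pins the GBP growth at 1.0570981.
Annualise: 1.0570981^(12/10) − 1 = 0.068903 = 6.89%.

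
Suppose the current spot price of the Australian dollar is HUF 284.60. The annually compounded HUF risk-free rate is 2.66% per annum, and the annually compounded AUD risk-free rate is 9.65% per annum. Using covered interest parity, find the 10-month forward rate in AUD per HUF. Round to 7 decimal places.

T = 10/12 years.
HUF growth factor: (1 + 0.0266)^(10/12) = 1.022118.
Growth of 1 AUD over T: (1 + 0.0965)^(10/12) = 1.0797931.
Forward (HUF per AUD) = 284.6 × 1.022118 / 1.0797931 = 269.3986.
Quoted the other way: 1/269.3986 = 0.0037120 AUD per HUF.

0.0037120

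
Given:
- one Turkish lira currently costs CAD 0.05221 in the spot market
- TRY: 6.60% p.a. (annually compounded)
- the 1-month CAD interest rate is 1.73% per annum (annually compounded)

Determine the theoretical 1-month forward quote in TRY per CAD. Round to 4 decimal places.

19.2282

T = 1/12 years.
CAD growth factor: (1 + 0.0173)^(1/12) = 1.00143036.
TRY accumulates by (1 + 0.0660)^(1/12) = 1.00534032.
So F = 0.05221 × 1.00143036 / 1.00534032 = 0.052006945 (CAD/TRY).
Quoted the other way: 1/0.052006945 = 19.2282 TRY per CAD.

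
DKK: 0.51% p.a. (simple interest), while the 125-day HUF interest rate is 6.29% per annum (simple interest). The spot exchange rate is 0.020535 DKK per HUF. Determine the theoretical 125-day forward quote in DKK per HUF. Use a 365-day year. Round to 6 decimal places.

T = 125/365 years.
Growth of 1 DKK over T: 1 + 0.0051×125/365 = 1.0017466.
HUF accumulates by 1 + 0.0629×125/365 = 1.0215411.
Forward (DKK per HUF) = 0.020535 × 1.0017466 / 1.0215411 = 0.02013709.

0.020137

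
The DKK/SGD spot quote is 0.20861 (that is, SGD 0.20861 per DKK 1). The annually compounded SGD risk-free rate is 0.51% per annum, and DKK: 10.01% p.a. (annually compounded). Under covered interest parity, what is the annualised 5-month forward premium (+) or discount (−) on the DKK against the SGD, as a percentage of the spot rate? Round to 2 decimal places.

T = 5/12 years.
F = S · g_SGD/g_DKK = 0.20861 × 1.0021218/1.0405511 = 0.20090568.
Annualised premium = (F − S)/S × (1/T) = (0.20090568 − 0.20861)/0.20861 ÷ (5/12) = -8.86%.

-8.86%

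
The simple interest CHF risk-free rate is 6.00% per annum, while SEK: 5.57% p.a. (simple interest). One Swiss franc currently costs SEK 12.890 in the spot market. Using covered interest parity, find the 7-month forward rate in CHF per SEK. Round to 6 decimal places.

T = 7/12 years.
Growth of 1 SEK over T: 1 + 0.0557×7/12 = 1.0324917.
Growth of 1 CHF over T: 1 + 0.0600×7/12 = 1.035000.
CIP: F = S · (grow SEK)/(grow CHF) = 12.89 × 1.0324917/1.035000 = 12.85876 SEK per CHF.
Quoted the other way: 1/12.85876 = 0.077768 CHF per SEK.

0.077768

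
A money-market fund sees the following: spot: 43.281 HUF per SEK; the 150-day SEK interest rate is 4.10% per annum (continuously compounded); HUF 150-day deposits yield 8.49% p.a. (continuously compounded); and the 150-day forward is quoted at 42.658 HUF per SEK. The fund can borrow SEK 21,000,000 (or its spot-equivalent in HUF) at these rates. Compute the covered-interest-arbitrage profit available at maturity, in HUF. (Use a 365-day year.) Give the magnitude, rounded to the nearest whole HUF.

T = 150/365 years.
Route A — deposit SEK, sell forward: 21,000,000 × 1.0169920654 × 42.658 = HUF 911,039,798.04.
Route B — convert at spot, deposit HUF: 21,000,000 × 43.281 × 1.03550622245 = HUF 941,172,641.09.
The quoted forward undervalues SEK, so borrow SEK, convert to HUF at spot, deposit the HUF at 8.49%, and buy SEK forward at 42.658 to cover the loan.
Profit = 941,172,641.09 − 911,039,798.04 = HUF 30,132,843.

HUF 30,132,843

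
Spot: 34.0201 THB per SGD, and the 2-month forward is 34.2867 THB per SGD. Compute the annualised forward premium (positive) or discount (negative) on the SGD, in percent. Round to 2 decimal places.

T = 2/12 years.
Period premium: (34.2867 − 34.0201)/34.0201 = 0.0078365.
Annualise by dividing by T: 0.0078365 / (2/12) = 0.047019 → 4.70%.

+4.70%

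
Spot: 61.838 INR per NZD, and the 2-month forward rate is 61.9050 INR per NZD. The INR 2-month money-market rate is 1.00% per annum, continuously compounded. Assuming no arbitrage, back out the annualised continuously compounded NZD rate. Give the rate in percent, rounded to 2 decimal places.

0.35%

T = 2/12 years.
CIP gives F = S · g_INR/g_NZD, so g_INR/g_NZD = 61.905/61.838 = 1.0010835.
INR growth factor: e^(0.0100×2/12) = 1.0016681.
That pins the NZD growth at 1.000584.
r = ln(1.000584)/(2/12) = 0.003503 → 0.35%.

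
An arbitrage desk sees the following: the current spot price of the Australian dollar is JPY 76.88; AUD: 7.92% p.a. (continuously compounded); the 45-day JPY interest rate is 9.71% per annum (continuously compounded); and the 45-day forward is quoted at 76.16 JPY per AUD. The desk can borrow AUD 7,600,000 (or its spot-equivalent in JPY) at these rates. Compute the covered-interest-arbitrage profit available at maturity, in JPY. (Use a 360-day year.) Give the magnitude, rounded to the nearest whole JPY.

JPY 6,848,271

T = 45/360 years.
Route A — deposit AUD, sell forward: 7,600,000 × 1.00994916712 × 76.16 = JPY 584,574,737.12.
Route B — convert at spot, deposit JPY: 7,600,000 × 76.88 × 1.01221145837 = JPY 591,423,008.59.
The quoted forward undervalues AUD, so borrow AUD, convert to JPY at spot, deposit the JPY at 9.71%, and buy AUD forward at 76.16 to cover the loan.
The gap between the two covered legs is JPY 6,848,271.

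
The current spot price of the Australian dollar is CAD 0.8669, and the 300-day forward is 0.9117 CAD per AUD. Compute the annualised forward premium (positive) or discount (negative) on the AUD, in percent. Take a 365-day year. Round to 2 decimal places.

+6.29%

T = 300/365 years.
Period premium: (0.9117 − 0.8669)/0.8669 = 0.0516784.
Per annum: 0.0516784 / (300/365) = 0.062875 = 6.29%.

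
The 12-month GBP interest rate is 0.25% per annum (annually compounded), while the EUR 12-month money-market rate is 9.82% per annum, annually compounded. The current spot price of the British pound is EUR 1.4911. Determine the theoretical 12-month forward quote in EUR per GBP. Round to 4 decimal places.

T = 1 year.
EUR accumulates by (1 + 0.0982)^1 = 1.098200.
Growth of 1 GBP over T: (1 + 0.0025)^1 = 1.002500.
So F = 1.4911 × 1.098200 / 1.002500 = 1.633442 (EUR/GBP).

1.6334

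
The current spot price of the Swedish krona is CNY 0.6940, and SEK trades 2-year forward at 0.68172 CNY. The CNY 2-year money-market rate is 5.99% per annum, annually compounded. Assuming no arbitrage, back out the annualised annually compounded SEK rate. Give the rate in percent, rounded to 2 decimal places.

T = 2 years.
F/S = 0.68172/0.694 = 0.9823055 = (growth of CNY) / (growth of SEK).
CNY growth factor: (1 + 0.0599)^2 = 1.123388.
Hence g_SEK = 1.1436239.
Annualise: 1.1436239^(1/2) − 1 = 0.069404 = 6.94%.

6.94%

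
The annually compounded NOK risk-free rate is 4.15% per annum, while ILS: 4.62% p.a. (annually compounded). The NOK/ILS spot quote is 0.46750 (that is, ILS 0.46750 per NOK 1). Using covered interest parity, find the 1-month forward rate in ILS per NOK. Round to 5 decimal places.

0.46768

T = 1/12 years.
ILS accumulates by (1 + 0.0462)^(1/12) = 1.0037708.
Growth of 1 NOK over T: (1 + 0.0415)^(1/12) = 1.0033942.
Forward (ILS per NOK) = 0.4675 × 1.0037708 / 1.0033942 = 0.4676755.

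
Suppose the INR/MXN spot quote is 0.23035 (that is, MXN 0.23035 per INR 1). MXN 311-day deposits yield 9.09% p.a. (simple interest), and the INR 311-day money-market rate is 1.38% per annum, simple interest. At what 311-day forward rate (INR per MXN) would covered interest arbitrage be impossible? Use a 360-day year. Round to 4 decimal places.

T = 311/360 years.
MXN growth factor: 1 + 0.0909×311/360 = 1.0785275.
INR accumulates by 1 + 0.0138×311/360 = 1.0119217.
CIP: F = S · (grow MXN)/(grow INR) = 0.23035 × 1.0785275/1.0119217 = 0.2455119 MXN per INR.
Invert for INR per MXN: 1 / 0.2455119 = 4.0731.

4.0731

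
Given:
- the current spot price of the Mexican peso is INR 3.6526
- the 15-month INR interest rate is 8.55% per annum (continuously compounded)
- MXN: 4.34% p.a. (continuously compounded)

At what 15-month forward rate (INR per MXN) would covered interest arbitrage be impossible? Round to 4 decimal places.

3.8500

T = 15/12 years.
Growth of 1 INR over T: e^(0.0855×15/12) = 1.1127951.
Growth of 1 MXN over T: e^(0.0434×15/12) = 1.0557485.
CIP: F = S · (grow INR)/(grow MXN) = 3.6526 × 1.1127951/1.0557485 = 3.849966 INR per MXN.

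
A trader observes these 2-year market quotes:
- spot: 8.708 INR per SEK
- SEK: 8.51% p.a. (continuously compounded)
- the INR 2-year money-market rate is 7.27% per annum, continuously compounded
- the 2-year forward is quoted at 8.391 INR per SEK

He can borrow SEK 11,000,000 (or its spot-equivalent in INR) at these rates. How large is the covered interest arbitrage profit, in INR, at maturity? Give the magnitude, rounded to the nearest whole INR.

INR 1,352,315

T = 2 years.
Route A — deposit SEK, sell forward: 11,000,000 × 1.185541936 × 8.391 = INR 109,426,706.23.
Route B — convert at spot, deposit INR: 11,000,000 × 8.708 × 1.1565020786 = INR 110,779,021.10.
The quoted forward undervalues SEK, so borrow SEK, convert to INR at spot, deposit the INR at 7.27%, and buy SEK forward at 8.391 to cover the loan.
The gap between the two covered legs is INR 1,352,315.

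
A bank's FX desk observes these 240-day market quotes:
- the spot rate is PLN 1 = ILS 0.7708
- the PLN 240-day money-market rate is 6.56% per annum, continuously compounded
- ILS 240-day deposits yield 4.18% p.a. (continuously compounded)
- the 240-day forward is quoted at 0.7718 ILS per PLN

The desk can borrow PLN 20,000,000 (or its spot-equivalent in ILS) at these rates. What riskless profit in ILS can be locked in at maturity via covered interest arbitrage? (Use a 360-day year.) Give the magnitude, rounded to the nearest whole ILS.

T = 240/360 years.
Route A — deposit PLN, sell forward: 20,000,000 × 1.0447037301 × 0.7718 = ILS 16,126,046.78.
Route B — convert at spot, deposit ILS: 20,000,000 × 0.7708 × 1.0282585741 = ILS 15,851,634.18.
The quoted forward overvalues PLN, so borrow ILS, buy PLN at spot, deposit the PLN at 6.56%, and sell the proceeds forward at 0.7718.
Profit = 16,126,046.78 − 15,851,634.18 = ILS 274,413.

ILS 274,413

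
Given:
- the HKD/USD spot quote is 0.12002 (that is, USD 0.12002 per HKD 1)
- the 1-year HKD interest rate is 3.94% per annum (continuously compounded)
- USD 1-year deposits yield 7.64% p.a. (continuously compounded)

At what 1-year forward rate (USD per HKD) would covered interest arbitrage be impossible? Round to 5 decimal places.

T = 1 year.
USD accumulates by e^(0.0764×1) = 1.0793942.
HKD accumulates by e^(0.0394×1) = 1.0401865.
Forward (USD per HKD) = 0.12002 × 1.0793942 / 1.0401865 = 0.1245439.

0.12454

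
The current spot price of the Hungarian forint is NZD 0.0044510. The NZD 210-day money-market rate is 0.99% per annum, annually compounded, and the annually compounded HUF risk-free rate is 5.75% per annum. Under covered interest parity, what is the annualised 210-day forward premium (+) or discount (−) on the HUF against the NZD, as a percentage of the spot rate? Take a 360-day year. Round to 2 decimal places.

T = 210/360 years.
CIP forward (NZD per HUF) = 0.004451 × 1.0057631/1.0331504 = 0.0043330105.
(F − S)/S ÷ T = (0.0043330105 − 0.004451)/0.004451/(210/360) = -0.045443 → -4.54%.

-4.54%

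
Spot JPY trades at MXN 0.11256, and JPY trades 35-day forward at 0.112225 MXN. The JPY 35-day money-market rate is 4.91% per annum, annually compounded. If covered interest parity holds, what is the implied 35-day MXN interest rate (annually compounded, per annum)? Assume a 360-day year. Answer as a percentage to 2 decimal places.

1.74%

T = 35/360 years.
CIP gives F = S · g_MXN/g_JPY, so g_MXN/g_JPY = 0.112225/0.11256 = 0.9970238.
The JPY side grows by (1 + 0.0491)^(35/360) = 1.004671.
That pins the MXN growth at 1.0016809.
r = 1.0016809^(360/35) − 1 = 0.017425 → 1.74%.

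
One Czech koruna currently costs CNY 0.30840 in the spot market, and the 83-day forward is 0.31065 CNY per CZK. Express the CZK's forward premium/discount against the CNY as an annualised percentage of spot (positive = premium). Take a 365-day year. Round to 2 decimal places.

T = 83/365 years.
CZK trades forward at +0.72957% vs spot over the period.
Per annum: 0.0072957 / (83/365) = 0.032083 = 3.21%.

+3.21%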